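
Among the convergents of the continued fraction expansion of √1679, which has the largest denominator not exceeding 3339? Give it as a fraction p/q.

136039/3320

√1679 = [40; 1, 39, 1, 80, …] (period length 4).
Convergents:
  p_0/q_0 = 40/1
  p_1/q_1 = 41/1
  p_2/q_2 = 1639/40
  p_3/q_3 = 1680/41
  p_4/q_4 = 136039/3320
  p_5/q_5 = 137719/3361
q_4 = 3320 ≤ 3339 < 3361 = q_5, so the answer is 136039/3320.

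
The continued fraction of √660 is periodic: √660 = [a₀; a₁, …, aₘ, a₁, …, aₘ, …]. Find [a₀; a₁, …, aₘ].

[25; 1, 2, 4, 2, 1, 50]

a₀ = ⌊√660⌋ = 25.
With m₀=0, d₀=1 and mₖ₊₁ = dₖaₖ − mₖ, dₖ₊₁ = (n − mₖ₊₁²)/dₖ, aₖ₊₁ = ⌊(a₀+mₖ₊₁)/dₖ₊₁⌋:
  k=1: m=25, d=35, a=1
  k=2: m=10, d=16, a=2
  k=3: m=22, d=11, a=4
  k=4: m=22, d=16, a=2
  k=5: m=10, d=35, a=1
  k=6: m=25, d=1, a=50
d=1 and a=2a₀=50 at k=6, so the next step gives (m, d) = (25, 35) again — its k=1 value — and the period has length 6.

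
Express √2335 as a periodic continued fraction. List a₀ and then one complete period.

[48; 3, 9, 3, 96]

a₀ = ⌊√2335⌋ = 48.
With m₀=0, d₀=1 and mₖ₊₁ = dₖaₖ − mₖ, dₖ₊₁ = (n − mₖ₊₁²)/dₖ, aₖ₊₁ = ⌊(a₀+mₖ₊₁)/dₖ₊₁⌋:
  k=1: m=48, d=31, a=3
  k=2: m=45, d=10, a=9
  k=3: m=45, d=31, a=3
  k=4: m=48, d=1, a=96
d=1 and a=2a₀=96 at k=4, so the next step gives (m, d) = (48, 31) again — its k=1 value — and the period has length 4.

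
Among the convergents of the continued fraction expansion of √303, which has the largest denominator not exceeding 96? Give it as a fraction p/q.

1027/59

√303 = [17; 2, 2, 5, 2, 2, 34, …] (period length 6).
Convergents:
  p_0/q_0 = 17/1
  p_1/q_1 = 35/2
  p_2/q_2 = 87/5
  p_3/q_3 = 470/27
  p_4/q_4 = 1027/59
  p_5/q_5 = 2524/145
q_4 = 59 ≤ 96 < 145 = q_5, so the answer is 1027/59.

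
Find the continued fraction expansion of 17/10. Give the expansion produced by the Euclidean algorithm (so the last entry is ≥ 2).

[1; 1, 2, 3]

17 = 1*10 + 7
10 = 1*7 + 3
7 = 2*3 + 1
3 = 3*1 + 0  (stop)
So 17/10 = [1; 1, 2, 3].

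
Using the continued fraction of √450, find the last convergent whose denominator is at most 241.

4179/197

√450 = [21; 4, 1, 2, 4, 2, 1, 4, 42, …] (period length 8).
Convergents:
  p_0/q_0 = 21/1
  p_1/q_1 = 85/4
  p_2/q_2 = 106/5
  p_3/q_3 = 297/14
  p_4/q_4 = 1294/61
  p_5/q_5 = 2885/136
  p_6/q_6 = 4179/197
  p_7/q_7 = 19601/924
q_6 = 197 ≤ 241 < 924 = q_7, so the answer is 4179/197.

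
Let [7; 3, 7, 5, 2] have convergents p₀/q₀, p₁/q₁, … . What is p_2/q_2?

Using pₖ = aₖpₖ₋₁ + pₖ₋₂, qₖ = aₖqₖ₋₁ + qₖ₋₂ (with p₋₁=1, p₋₂=0, q₋₁=0, q₋₂=1):
  k=0: a=7, p=7, q=1
  k=1: a=3, p=22, q=3
  k=2: a=7, p=161, q=22

161/22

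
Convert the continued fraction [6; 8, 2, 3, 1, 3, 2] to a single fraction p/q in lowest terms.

3977/650

Fold from the inside: start with 2/1.
  3 + 1/2 = 7/2
  1 + 2/7 = 9/7
  3 + 7/9 = 34/9
  2 + 9/34 = 77/34
  8 + 34/77 = 650/77
  6 + 77/650 = 3977/650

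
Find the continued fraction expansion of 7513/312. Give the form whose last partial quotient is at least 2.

7513 = 24*312 + 25
312 = 12*25 + 12
25 = 2*12 + 1
12 = 12*1 + 0  (stop)
So 7513/312 = [24; 12, 2, 12].

[24; 12, 2, 12]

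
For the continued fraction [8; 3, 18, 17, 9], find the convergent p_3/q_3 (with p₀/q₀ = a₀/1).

7811/938

Using pₖ = aₖpₖ₋₁ + pₖ₋₂, qₖ = aₖqₖ₋₁ + qₖ₋₂ (with p₋₁=1, p₋₂=0, q₋₁=0, q₋₂=1):
  k=0: a=8, p=8, q=1
  k=1: a=3, p=25, q=3
  k=2: a=18, p=458, q=55
  k=3: a=17, p=7811, q=938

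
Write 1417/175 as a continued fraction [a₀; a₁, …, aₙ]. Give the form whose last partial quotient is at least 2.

1417 = 8×175 + 17
175 = 10×17 + 5
17 = 3×5 + 2
5 = 2×2 + 1
2 = 2×1 + 0  (stop)
So 1417/175 = [8; 10, 3, 2, 2].

[8; 10, 3, 2, 2]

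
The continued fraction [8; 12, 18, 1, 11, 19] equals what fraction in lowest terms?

Using pₖ = aₖpₖ₋₁ + pₖ₋₂ and qₖ = aₖqₖ₋₁ + qₖ₋₂:
  k=0: a=8, p=8, q=1
  k=1: a=12, p=97, q=12
  k=2: a=18, p=1754, q=217
  k=3: a=1, p=1851, q=229
  k=4: a=11, p=22115, q=2736
  k=5: a=19, p=422036, q=52213

422036/52213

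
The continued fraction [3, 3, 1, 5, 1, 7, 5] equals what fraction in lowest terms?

Using pₖ = aₖpₖ₋₁ + pₖ₋₂ and qₖ = aₖqₖ₋₁ + qₖ₋₂:
  k=0: a=3, p=3, q=1
  k=1: a=3, p=10, q=3
  k=2: a=1, p=13, q=4
  k=3: a=5, p=75, q=23
  k=4: a=1, p=88, q=27
  k=5: a=7, p=691, q=212
  k=6: a=5, p=3543, q=1087

3543/1087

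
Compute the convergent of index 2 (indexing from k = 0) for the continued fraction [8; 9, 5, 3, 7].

373/46

Using pₖ = aₖpₖ₋₁ + pₖ₋₂, qₖ = aₖqₖ₋₁ + qₖ₋₂ (with p₋₁=1, p₋₂=0, q₋₁=0, q₋₂=1):
  k=0: a=8, p=8, q=1
  k=1: a=9, p=73, q=9
  k=2: a=5, p=373, q=46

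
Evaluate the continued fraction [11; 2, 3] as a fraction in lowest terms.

80/7

Using pₖ = aₖpₖ₋₁ + pₖ₋₂ and qₖ = aₖqₖ₋₁ + qₖ₋₂:
  k=0: a=11, p=11, q=1
  k=1: a=2, p=23, q=2
  k=2: a=3, p=80, q=7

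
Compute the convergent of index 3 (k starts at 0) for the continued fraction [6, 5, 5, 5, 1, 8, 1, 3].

Using pₖ = aₖpₖ₋₁ + pₖ₋₂, qₖ = aₖqₖ₋₁ + qₖ₋₂ (with p₋₁=1, p₋₂=0, q₋₁=0, q₋₂=1):
  k=0: a=6, p=6, q=1
  k=1: a=5, p=31, q=5
  k=2: a=5, p=161, q=26
  k=3: a=5, p=836, q=135

836/135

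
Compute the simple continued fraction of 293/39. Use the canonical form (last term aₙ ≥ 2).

[7; 1, 1, 19]

293 = 7·39 + 20
39 = 1·20 + 19
20 = 1·19 + 1
19 = 19·1 + 0  (stop)
So 293/39 = [7; 1, 1, 19].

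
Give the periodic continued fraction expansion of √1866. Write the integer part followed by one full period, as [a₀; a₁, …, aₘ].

a₀ = ⌊√1866⌋ = 43.
With m₀=0, d₀=1 and mₖ₊₁ = dₖaₖ − mₖ, dₖ₊₁ = (n − mₖ₊₁²)/dₖ, aₖ₊₁ = ⌊(a₀+mₖ₊₁)/dₖ₊₁⌋:
  k=1: m=43, d=17, a=5
  k=2: m=42, d=6, a=14
  k=3: m=42, d=17, a=5
  k=4: m=43, d=1, a=86
d=1 and a=2a₀=86 at k=4, so the next step gives (m, d) = (43, 17) again — its k=1 value — and the period has length 4.

[43; 5, 14, 5, 86]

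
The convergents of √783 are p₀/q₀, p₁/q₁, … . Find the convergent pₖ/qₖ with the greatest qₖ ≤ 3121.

√783 = [27; 1, 54, …] (period length 2).
Convergents:
  p_0/q_0 = 27/1
  p_1/q_1 = 28/1
  p_2/q_2 = 1539/55
  p_3/q_3 = 1567/56
  p_4/q_4 = 86157/3079
  p_5/q_5 = 87724/3135
q_4 = 3079 ≤ 3121 < 3135 = q_5, so the answer is 86157/3079.

86157/3079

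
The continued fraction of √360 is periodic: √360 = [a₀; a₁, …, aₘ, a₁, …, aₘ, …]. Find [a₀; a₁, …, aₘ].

a₀ = ⌊√360⌋ = 18.
With m₀=0, d₀=1 and mₖ₊₁ = dₖaₖ − mₖ, dₖ₊₁ = (n − mₖ₊₁²)/dₖ, aₖ₊₁ = ⌊(a₀+mₖ₊₁)/dₖ₊₁⌋:
  k=1: m=18, d=36, a=1
  k=2: m=18, d=1, a=36
d=1 and a=2a₀=36 at k=2, so the next step gives (m, d) = (18, 36) again — its k=1 value — and the period has length 2.

[18; 1, 36]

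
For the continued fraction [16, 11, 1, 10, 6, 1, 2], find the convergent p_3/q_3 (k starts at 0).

2107/131

Using pₖ = aₖpₖ₋₁ + pₖ₋₂, qₖ = aₖqₖ₋₁ + qₖ₋₂ (with p₋₁=1, p₋₂=0, q₋₁=0, q₋₂=1):
  k=0: a=16, p=16, q=1
  k=1: a=11, p=177, q=11
  k=2: a=1, p=193, q=12
  k=3: a=10, p=2107, q=131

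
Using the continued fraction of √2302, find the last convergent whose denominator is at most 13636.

√2302 = [47; 1, 46, 1, 94, …] (period length 4).
Convergents:
  p_0/q_0 = 47/1
  p_1/q_1 = 48/1
  p_2/q_2 = 2255/47
  p_3/q_3 = 2303/48
  p_4/q_4 = 218737/4559
  p_5/q_5 = 221040/4607
  p_6/q_6 = 10386577/216481
q_5 = 4607 ≤ 13636 < 216481 = q_6, so the answer is 221040/4607.

221040/4607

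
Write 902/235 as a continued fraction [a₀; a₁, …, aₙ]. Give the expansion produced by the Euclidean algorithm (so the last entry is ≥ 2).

[3; 1, 5, 5, 2, 3]

902 = 3*235 + 197
235 = 1*197 + 38
197 = 5*38 + 7
38 = 5*7 + 3
7 = 2*3 + 1
3 = 3*1 + 0  (stop)
So 902/235 = [3; 1, 5, 5, 2, 3].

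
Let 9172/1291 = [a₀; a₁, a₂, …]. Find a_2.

9172 = 7·1291 + 135   →  a_0 = 7
1291 = 9·135 + 76   →  a_1 = 9
135 = 1·76 + 59   →  a_2 = 1

1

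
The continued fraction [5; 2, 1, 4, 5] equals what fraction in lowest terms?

Using pₖ = aₖpₖ₋₁ + pₖ₋₂ and qₖ = aₖqₖ₋₁ + qₖ₋₂:
  k=0: a=5, p=5, q=1
  k=1: a=2, p=11, q=2
  k=2: a=1, p=16, q=3
  k=3: a=4, p=75, q=14
  k=4: a=5, p=391, q=73

391/73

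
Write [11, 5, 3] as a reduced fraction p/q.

Using pₖ = aₖpₖ₋₁ + pₖ₋₂ and qₖ = aₖqₖ₋₁ + qₖ₋₂:
  k=0: a=11, p=11, q=1
  k=1: a=5, p=56, q=5
  k=2: a=3, p=179, q=16

179/16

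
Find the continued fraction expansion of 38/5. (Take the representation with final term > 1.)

[7; 1, 1, 2]

38 = 7*5 + 3
5 = 1*3 + 2
3 = 1*2 + 1
2 = 2*1 + 0  (stop)
So 38/5 = [7; 1, 1, 2].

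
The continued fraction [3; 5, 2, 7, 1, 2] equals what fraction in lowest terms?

853/268

Fold from the inside: start with 2/1.
  1 + 1/2 = 3/2
  7 + 2/3 = 23/3
  2 + 3/23 = 49/23
  5 + 23/49 = 268/49
  3 + 49/268 = 853/268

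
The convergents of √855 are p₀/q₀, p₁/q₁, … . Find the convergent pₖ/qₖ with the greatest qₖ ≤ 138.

√855 = [29; 4, 6, 4, 58, …] (period length 4).
Convergents:
  p_0/q_0 = 29/1
  p_1/q_1 = 117/4
  p_2/q_2 = 731/25
  p_3/q_3 = 3041/104
  p_4/q_4 = 177109/6057
q_3 = 104 ≤ 138 < 6057 = q_4, so the answer is 3041/104.

3041/104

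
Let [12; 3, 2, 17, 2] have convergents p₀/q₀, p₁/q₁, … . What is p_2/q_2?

86/7

Using pₖ = aₖpₖ₋₁ + pₖ₋₂, qₖ = aₖqₖ₋₁ + qₖ₋₂ (with p₋₁=1, p₋₂=0, q₋₁=0, q₋₂=1):
  k=0: a=12, p=12, q=1
  k=1: a=3, p=37, q=3
  k=2: a=2, p=86, q=7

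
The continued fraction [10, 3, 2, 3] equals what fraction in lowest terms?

Using pₖ = aₖpₖ₋₁ + pₖ₋₂ and qₖ = aₖqₖ₋₁ + qₖ₋₂:
  k=0: a=10, p=10, q=1
  k=1: a=3, p=31, q=3
  k=2: a=2, p=72, q=7
  k=3: a=3, p=247, q=24

247/24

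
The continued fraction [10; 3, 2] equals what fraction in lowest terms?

72/7

Fold from the inside: start with 2/1.
  3 + 1/2 = 7/2
  10 + 2/7 = 72/7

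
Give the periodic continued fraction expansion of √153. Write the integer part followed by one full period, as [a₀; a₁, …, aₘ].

a₀ = ⌊√153⌋ = 12.

[12; 2, 1, 2, 2, 2, 1, 2, 24]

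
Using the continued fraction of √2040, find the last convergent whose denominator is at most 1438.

24435/541

√2040 = [45; 6, 90, …] (period length 2).
Convergents:
  p_0/q_0 = 45/1
  p_1/q_1 = 271/6
  p_2/q_2 = 24435/541
  p_3/q_3 = 146881/3252
q_2 = 541 ≤ 1438 < 3252 = q_3, so the answer is 24435/541.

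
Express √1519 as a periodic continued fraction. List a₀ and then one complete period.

a₀ = ⌊√1519⌋ = 38.
With m₀=0, d₀=1 and mₖ₊₁ = dₖaₖ − mₖ, dₖ₊₁ = (n − mₖ₊₁²)/dₖ, aₖ₊₁ = ⌊(a₀+mₖ₊₁)/dₖ₊₁⌋:
  k=1: m=38, d=75, a=1
  k=2: m=37, d=2, a=37
  k=3: m=37, d=75, a=1
  k=4: m=38, d=1, a=76
d=1 and a=2a₀=76 at k=4, so the next step gives (m, d) = (38, 75) again — its k=1 value — and the period has length 4.

[38; 1, 37, 1, 76]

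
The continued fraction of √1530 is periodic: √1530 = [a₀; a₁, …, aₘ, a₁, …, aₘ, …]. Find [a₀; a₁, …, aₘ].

a₀ = ⌊√1530⌋ = 39.
With m₀=0, d₀=1 and mₖ₊₁ = dₖaₖ − mₖ, dₖ₊₁ = (n − mₖ₊₁²)/dₖ, aₖ₊₁ = ⌊(a₀+mₖ₊₁)/dₖ₊₁⌋:
  k=1: m=39, d=9, a=8
  k=2: m=33, d=49, a=1
  k=3: m=16, d=26, a=2
  k=4: m=36, d=9, a=8
  k=5: m=36, d=26, a=2
  k=6: m=16, d=49, a=1
  k=7: m=33, d=9, a=8
  k=8: m=39, d=1, a=78
d=1 and a=2a₀=78 at k=8, so the next step gives (m, d) = (39, 9) again — its k=1 value — and the period has length 8.

[39; 8, 1, 2, 8, 2, 1, 8, 78]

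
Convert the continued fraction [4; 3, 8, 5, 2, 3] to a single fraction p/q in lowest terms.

4195/971

Fold from the inside: start with 3/1.
  2 + 1/3 = 7/3
  5 + 3/7 = 38/7
  8 + 7/38 = 311/38
  3 + 38/311 = 971/311
  4 + 311/971 = 4195/971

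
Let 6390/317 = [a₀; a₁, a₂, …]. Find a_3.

1

6390 = 20·317 + 50   →  a_0 = 20
317 = 6·50 + 17   →  a_1 = 6
50 = 2·17 + 16   →  a_2 = 2
17 = 1·16 + 1   →  a_3 = 1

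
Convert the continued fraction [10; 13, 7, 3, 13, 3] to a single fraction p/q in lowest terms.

Fold from the inside: start with 3/1.
  13 + 1/3 = 40/3
  3 + 3/40 = 123/40
  7 + 40/123 = 901/123
  13 + 123/901 = 11836/901
  10 + 901/11836 = 119261/11836

119261/11836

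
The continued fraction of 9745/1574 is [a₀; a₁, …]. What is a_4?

9745 = 6·1574 + 301   →  a_0 = 6
1574 = 5·301 + 69   →  a_1 = 5
301 = 4·69 + 25   →  a_2 = 4
69 = 2·25 + 19   →  a_3 = 2
25 = 1·19 + 6   →  a_4 = 1

1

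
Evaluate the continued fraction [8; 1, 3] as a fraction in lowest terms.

Using pₖ = aₖpₖ₋₁ + pₖ₋₂ and qₖ = aₖqₖ₋₁ + qₖ₋₂:
  k=0: a=8, p=8, q=1
  k=1: a=1, p=9, q=1
  k=2: a=3, p=35, q=4

35/4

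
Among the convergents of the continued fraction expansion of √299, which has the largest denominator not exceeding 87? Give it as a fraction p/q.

√299 = [17; 3, 2, 3, 34, …] (period length 4).
Convergents:
  p_0/q_0 = 17/1
  p_1/q_1 = 52/3
  p_2/q_2 = 121/7
  p_3/q_3 = 415/24
  p_4/q_4 = 14231/823
q_3 = 24 ≤ 87 < 823 = q_4, so the answer is 415/24.

415/24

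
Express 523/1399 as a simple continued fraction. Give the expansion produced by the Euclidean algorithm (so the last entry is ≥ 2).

523 = 0·1399 + 523
1399 = 2·523 + 353
523 = 1·353 + 170
353 = 2·170 + 13
170 = 13·13 + 1
13 = 13·1 + 0  (stop)
So 523/1399 = [0; 2, 1, 2, 13, 13].

[0; 2, 1, 2, 13, 13]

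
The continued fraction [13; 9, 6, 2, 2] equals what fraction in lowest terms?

Fold from the inside: start with 2/1.
  2 + 1/2 = 5/2
  6 + 2/5 = 32/5
  9 + 5/32 = 293/32
  13 + 32/293 = 3841/293

3841/293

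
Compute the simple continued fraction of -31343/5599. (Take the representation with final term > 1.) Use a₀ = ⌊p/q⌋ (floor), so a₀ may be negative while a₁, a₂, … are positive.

[-6; 2, 2, 19, 4, 14]

-31343 = -6*5599 + 2251
5599 = 2*2251 + 1097
2251 = 2*1097 + 57
1097 = 19*57 + 14
57 = 4*14 + 1
14 = 14*1 + 0  (stop)
So -31343/5599 = [-6; 2, 2, 19, 4, 14].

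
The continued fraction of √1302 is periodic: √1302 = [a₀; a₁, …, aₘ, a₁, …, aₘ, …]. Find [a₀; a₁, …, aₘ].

[36; 12, 72]

a₀ = ⌊√1302⌋ = 36.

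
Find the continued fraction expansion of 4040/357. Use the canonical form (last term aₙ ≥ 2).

4040 = 11*357 + 113
357 = 3*113 + 18
113 = 6*18 + 5
18 = 3*5 + 3
5 = 1*3 + 2
3 = 1*2 + 1
2 = 2*1 + 0  (stop)
So 4040/357 = [11; 3, 6, 3, 1, 1, 2].

[11; 3, 6, 3, 1, 1, 2]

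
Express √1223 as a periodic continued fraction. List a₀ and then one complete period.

[34; 1, 33, 1, 68]

a₀ = ⌊√1223⌋ = 34.
With m₀=0, d₀=1 and mₖ₊₁ = dₖaₖ − mₖ, dₖ₊₁ = (n − mₖ₊₁²)/dₖ, aₖ₊₁ = ⌊(a₀+mₖ₊₁)/dₖ₊₁⌋:
  k=1: m=34, d=67, a=1
  k=2: m=33, d=2, a=33
  k=3: m=33, d=67, a=1
  k=4: m=34, d=1, a=68
d=1 and a=2a₀=68 at k=4, so the next step gives (m, d) = (34, 67) again — its k=1 value — and the period has length 4.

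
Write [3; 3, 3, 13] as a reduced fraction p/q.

Fold from the inside: start with 13/1.
  3 + 1/13 = 40/13
  3 + 13/40 = 133/40
  3 + 40/133 = 439/133

439/133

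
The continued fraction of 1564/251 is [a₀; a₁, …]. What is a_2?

1564 = 6·251 + 58   →  a_0 = 6
251 = 4·58 + 19   →  a_1 = 4
58 = 3·19 + 1   →  a_2 = 3

3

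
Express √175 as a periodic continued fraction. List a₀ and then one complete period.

[13; 4, 2, 1, 2, 4, 26]

a₀ = ⌊√175⌋ = 13.
With m₀=0, d₀=1 and mₖ₊₁ = dₖaₖ − mₖ, dₖ₊₁ = (n − mₖ₊₁²)/dₖ, aₖ₊₁ = ⌊(a₀+mₖ₊₁)/dₖ₊₁⌋:
  k=1: m=13, d=6, a=4
  k=2: m=11, d=9, a=2
  k=3: m=7, d=14, a=1
  k=4: m=7, d=9, a=2
  k=5: m=11, d=6, a=4
  k=6: m=13, d=1, a=26
d=1 and a=2a₀=26 at k=6, so the next step gives (m, d) = (13, 6) again — its k=1 value — and the period has length 6.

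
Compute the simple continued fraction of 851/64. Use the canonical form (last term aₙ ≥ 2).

[13; 3, 2, 1, 2, 2]

851 = 13*64 + 19
64 = 3*19 + 7
19 = 2*7 + 5
7 = 1*5 + 2
5 = 2*2 + 1
2 = 2*1 + 0  (stop)
So 851/64 = [13; 3, 2, 1, 2, 2].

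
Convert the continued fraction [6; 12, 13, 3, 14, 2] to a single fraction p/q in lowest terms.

Using pₖ = aₖpₖ₋₁ + pₖ₋₂ and qₖ = aₖqₖ₋₁ + qₖ₋₂:
  k=0: a=6, p=6, q=1
  k=1: a=12, p=73, q=12
  k=2: a=13, p=955, q=157
  k=3: a=3, p=2938, q=483
  k=4: a=14, p=42087, q=6919
  k=5: a=2, p=87112, q=14321

87112/14321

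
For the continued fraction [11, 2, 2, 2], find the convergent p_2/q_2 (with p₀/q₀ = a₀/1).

57/5

Using pₖ = aₖpₖ₋₁ + pₖ₋₂, qₖ = aₖqₖ₋₁ + qₖ₋₂ (with p₋₁=1, p₋₂=0, q₋₁=0, q₋₂=1):
  k=0: a=11, p=11, q=1
  k=1: a=2, p=23, q=2
  k=2: a=2, p=57, q=5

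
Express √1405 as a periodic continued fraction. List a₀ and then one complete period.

a₀ = ⌊√1405⌋ = 37.
With m₀=0, d₀=1 and mₖ₊₁ = dₖaₖ − mₖ, dₖ₊₁ = (n − mₖ₊₁²)/dₖ, aₖ₊₁ = ⌊(a₀+mₖ₊₁)/dₖ₊₁⌋:
  k=1: m=37, d=36, a=2
  k=2: m=35, d=5, a=14
  k=3: m=35, d=36, a=2
  k=4: m=37, d=1, a=74
d=1 and a=2a₀=74 at k=4, so the next step gives (m, d) = (37, 36) again — its k=1 value — and the period has length 4.

[37; 2, 14, 2, 74]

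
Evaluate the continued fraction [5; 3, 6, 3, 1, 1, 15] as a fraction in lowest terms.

Fold from the inside: start with 15/1.
  1 + 1/15 = 16/15
  1 + 15/16 = 31/16
  3 + 16/31 = 109/31
  6 + 31/109 = 685/109
  3 + 109/685 = 2164/685
  5 + 685/2164 = 11505/2164

11505/2164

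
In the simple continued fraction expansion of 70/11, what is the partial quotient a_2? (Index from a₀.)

70 = 6·11 + 4   →  a_0 = 6
11 = 2·4 + 3   →  a_1 = 2
4 = 1·3 + 1   →  a_2 = 1

1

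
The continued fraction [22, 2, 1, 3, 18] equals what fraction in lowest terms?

4495/201

Fold from the inside: start with 18/1.
  3 + 1/18 = 55/18
  1 + 18/55 = 73/55
  2 + 55/73 = 201/73
  22 + 73/201 = 4495/201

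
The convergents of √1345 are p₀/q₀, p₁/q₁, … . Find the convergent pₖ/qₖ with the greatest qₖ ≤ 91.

√1345 = [36; 1, 2, 14, 2, 1, 72, …] (period length 6).
Convergents:
  p_0/q_0 = 36/1
  p_1/q_1 = 37/1
  p_2/q_2 = 110/3
  p_3/q_3 = 1577/43
  p_4/q_4 = 3264/89
  p_5/q_5 = 4841/132
q_4 = 89 ≤ 91 < 132 = q_5, so the answer is 3264/89.

3264/89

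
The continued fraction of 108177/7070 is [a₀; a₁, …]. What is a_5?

14

108177 = 15·7070 + 2127   →  a_0 = 15
7070 = 3·2127 + 689   →  a_1 = 3
2127 = 3·689 + 60   →  a_2 = 3
689 = 11·60 + 29   →  a_3 = 11
60 = 2·29 + 2   →  a_4 = 2
29 = 14·2 + 1   →  a_5 = 14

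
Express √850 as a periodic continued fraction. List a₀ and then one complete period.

[29; 6, 2, 6, 58]

a₀ = ⌊√850⌋ = 29.
With m₀=0, d₀=1 and mₖ₊₁ = dₖaₖ − mₖ, dₖ₊₁ = (n − mₖ₊₁²)/dₖ, aₖ₊₁ = ⌊(a₀+mₖ₊₁)/dₖ₊₁⌋:
  k=1: m=29, d=9, a=6
  k=2: m=25, d=25, a=2
  k=3: m=25, d=9, a=6
  k=4: m=29, d=1, a=58
d=1 and a=2a₀=58 at k=4, so the next step gives (m, d) = (29, 9) again — its k=1 value — and the period has length 4.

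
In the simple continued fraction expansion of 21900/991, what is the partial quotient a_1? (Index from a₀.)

10

21900 = 22·991 + 98   →  a_0 = 22
991 = 10·98 + 11   →  a_1 = 10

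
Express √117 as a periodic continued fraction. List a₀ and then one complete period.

a₀ = ⌊√117⌋ = 10.

[10; 1, 4, 2, 4, 1, 20]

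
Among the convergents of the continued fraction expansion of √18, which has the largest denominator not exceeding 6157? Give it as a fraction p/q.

√18 = [4; 4, 8, …] (period length 2).
Convergents:
  p_0/q_0 = 4/1
  p_1/q_1 = 17/4
  p_2/q_2 = 140/33
  p_3/q_3 = 577/136
  p_4/q_4 = 4756/1121
  p_5/q_5 = 19601/4620
  p_6/q_6 = 161564/38081
q_5 = 4620 ≤ 6157 < 38081 = q_6, so the answer is 19601/4620.

19601/4620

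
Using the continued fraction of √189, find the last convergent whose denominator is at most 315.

1526/111

√189 = [13; 1, 2, 1, 26, …] (period length 4).
Convergents:
  p_0/q_0 = 13/1
  p_1/q_1 = 14/1
  p_2/q_2 = 41/3
  p_3/q_3 = 55/4
  p_4/q_4 = 1471/107
  p_5/q_5 = 1526/111
  p_6/q_6 = 4523/329
q_5 = 111 ≤ 315 < 329 = q_6, so the answer is 1526/111.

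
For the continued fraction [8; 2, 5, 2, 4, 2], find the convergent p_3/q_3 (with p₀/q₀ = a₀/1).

203/24

Using pₖ = aₖpₖ₋₁ + pₖ₋₂, qₖ = aₖqₖ₋₁ + qₖ₋₂ (with p₋₁=1, p₋₂=0, q₋₁=0, q₋₂=1):
  k=0: a=8, p=8, q=1
  k=1: a=2, p=17, q=2
  k=2: a=5, p=93, q=11
  k=3: a=2, p=203, q=24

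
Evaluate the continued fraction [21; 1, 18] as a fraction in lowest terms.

Using pₖ = aₖpₖ₋₁ + pₖ₋₂ and qₖ = aₖqₖ₋₁ + qₖ₋₂:
  k=0: a=21, p=21, q=1
  k=1: a=1, p=22, q=1
  k=2: a=18, p=417, q=19

417/19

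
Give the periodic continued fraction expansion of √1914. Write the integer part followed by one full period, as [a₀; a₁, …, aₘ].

a₀ = ⌊√1914⌋ = 43.
With m₀=0, d₀=1 and mₖ₊₁ = dₖaₖ − mₖ, dₖ₊₁ = (n − mₖ₊₁²)/dₖ, aₖ₊₁ = ⌊(a₀+mₖ₊₁)/dₖ₊₁⌋:
  k=1: m=43, d=65, a=1
  k=2: m=22, d=22, a=2
  k=3: m=22, d=65, a=1
  k=4: m=43, d=1, a=86
d=1 and a=2a₀=86 at k=4, so the next step gives (m, d) = (43, 65) again — its k=1 value — and the period has length 4.

[43; 1, 2, 1, 86]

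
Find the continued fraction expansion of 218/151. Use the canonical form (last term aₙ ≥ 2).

218 = 1×151 + 67
151 = 2×67 + 17
67 = 3×17 + 16
17 = 1×16 + 1
16 = 16×1 + 0  (stop)
So 218/151 = [1; 2, 3, 1, 16].

[1; 2, 3, 1, 16]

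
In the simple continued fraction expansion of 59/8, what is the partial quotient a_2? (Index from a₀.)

59 = 7·8 + 3   →  a_0 = 7
8 = 2·3 + 2   →  a_1 = 2
3 = 1·2 + 1   →  a_2 = 1

1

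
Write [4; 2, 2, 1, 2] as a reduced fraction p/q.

Fold from the inside: start with 2/1.
  1 + 1/2 = 3/2
  2 + 2/3 = 8/3
  2 + 3/8 = 19/8
  4 + 8/19 = 84/19

84/19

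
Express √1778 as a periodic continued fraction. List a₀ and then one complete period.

[42; 6, 84]

a₀ = ⌊√1778⌋ = 42.
With m₀=0, d₀=1 and mₖ₊₁ = dₖaₖ − mₖ, dₖ₊₁ = (n − mₖ₊₁²)/dₖ, aₖ₊₁ = ⌊(a₀+mₖ₊₁)/dₖ₊₁⌋:
  k=1: m=42, d=14, a=6
  k=2: m=42, d=1, a=84
d=1 and a=2a₀=84 at k=2, so the next step gives (m, d) = (42, 14) again — its k=1 value — and the period has length 2.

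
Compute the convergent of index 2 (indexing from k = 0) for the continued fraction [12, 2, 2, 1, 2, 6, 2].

Using pₖ = aₖpₖ₋₁ + pₖ₋₂, qₖ = aₖqₖ₋₁ + qₖ₋₂ (with p₋₁=1, p₋₂=0, q₋₁=0, q₋₂=1):
  k=0: a=12, p=12, q=1
  k=1: a=2, p=25, q=2
  k=2: a=2, p=62, q=5

62/5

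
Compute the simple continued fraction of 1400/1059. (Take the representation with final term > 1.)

1400 = 1·1059 + 341
1059 = 3·341 + 36
341 = 9·36 + 17
36 = 2·17 + 2
17 = 8·2 + 1
2 = 2·1 + 0  (stop)
So 1400/1059 = [1; 3, 9, 2, 8, 2].

[1; 3, 9, 2, 8, 2]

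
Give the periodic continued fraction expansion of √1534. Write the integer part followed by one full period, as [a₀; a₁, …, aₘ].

a₀ = ⌊√1534⌋ = 39.

[39; 6, 78]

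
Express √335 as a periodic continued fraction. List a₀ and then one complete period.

a₀ = ⌊√335⌋ = 18.
With m₀=0, d₀=1 and mₖ₊₁ = dₖaₖ − mₖ, dₖ₊₁ = (n − mₖ₊₁²)/dₖ, aₖ₊₁ = ⌊(a₀+mₖ₊₁)/dₖ₊₁⌋:
  k=1: m=18, d=11, a=3
  k=2: m=15, d=10, a=3
  k=3: m=15, d=11, a=3
  k=4: m=18, d=1, a=36
d=1 and a=2a₀=36 at k=4, so the next step gives (m, d) = (18, 11) again — its k=1 value — and the period has length 4.

[18; 3, 3, 3, 36]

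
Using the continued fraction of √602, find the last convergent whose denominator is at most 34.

√602 = [24; 1, 1, 6, 1, 1, 48, …] (period length 6).
Convergents:
  p_0/q_0 = 24/1
  p_1/q_1 = 25/1
  p_2/q_2 = 49/2
  p_3/q_3 = 319/13
  p_4/q_4 = 368/15
  p_5/q_5 = 687/28
  p_6/q_6 = 33344/1359
q_5 = 28 ≤ 34 < 1359 = q_6, so the answer is 687/28.

687/28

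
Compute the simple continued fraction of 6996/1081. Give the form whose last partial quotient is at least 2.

[6; 2, 8, 2, 1, 3, 2, 2]

6996 = 6·1081 + 510
1081 = 2·510 + 61
510 = 8·61 + 22
61 = 2·22 + 17
22 = 1·17 + 5
17 = 3·5 + 2
5 = 2·2 + 1
2 = 2·1 + 0  (stop)
So 6996/1081 = [6; 2, 8, 2, 1, 3, 2, 2].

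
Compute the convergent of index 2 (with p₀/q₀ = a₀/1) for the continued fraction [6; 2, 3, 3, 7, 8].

45/7

Using pₖ = aₖpₖ₋₁ + pₖ₋₂, qₖ = aₖqₖ₋₁ + qₖ₋₂ (with p₋₁=1, p₋₂=0, q₋₁=0, q₋₂=1):
  k=0: a=6, p=6, q=1
  k=1: a=2, p=13, q=2
  k=2: a=3, p=45, q=7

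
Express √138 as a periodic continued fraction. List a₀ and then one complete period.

[11; 1, 2, 1, 22]

a₀ = ⌊√138⌋ = 11.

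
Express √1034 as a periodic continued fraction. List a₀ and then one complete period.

[32; 6, 2, 2, 2, 6, 64]

a₀ = ⌊√1034⌋ = 32.
With m₀=0, d₀=1 and mₖ₊₁ = dₖaₖ − mₖ, dₖ₊₁ = (n − mₖ₊₁²)/dₖ, aₖ₊₁ = ⌊(a₀+mₖ₊₁)/dₖ₊₁⌋:
  k=1: m=32, d=10, a=6
  k=2: m=28, d=25, a=2
  k=3: m=22, d=22, a=2
  k=4: m=22, d=25, a=2
  k=5: m=28, d=10, a=6
  k=6: m=32, d=1, a=64
d=1 and a=2a₀=64 at k=6, so the next step gives (m, d) = (32, 10) again — its k=1 value — and the period has length 6.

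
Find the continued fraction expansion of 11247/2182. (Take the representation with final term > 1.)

[5; 6, 2, 9, 2, 2, 3]

11247 = 5·2182 + 337
2182 = 6·337 + 160
337 = 2·160 + 17
160 = 9·17 + 7
17 = 2·7 + 3
7 = 2·3 + 1
3 = 3·1 + 0  (stop)
So 11247/2182 = [5; 6, 2, 9, 2, 2, 3].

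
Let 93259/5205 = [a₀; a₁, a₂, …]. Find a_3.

93259 = 17·5205 + 4774   →  a_0 = 17
5205 = 1·4774 + 431   →  a_1 = 1
4774 = 11·431 + 33   →  a_2 = 11
431 = 13·33 + 2   →  a_3 = 13

13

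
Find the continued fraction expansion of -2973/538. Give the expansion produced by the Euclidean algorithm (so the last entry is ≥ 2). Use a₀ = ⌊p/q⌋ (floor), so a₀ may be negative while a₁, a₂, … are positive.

[-6; 2, 9, 9, 3]

-2973 = -6×538 + 255
538 = 2×255 + 28
255 = 9×28 + 3
28 = 9×3 + 1
3 = 3×1 + 0  (stop)
So -2973/538 = [-6; 2, 9, 9, 3].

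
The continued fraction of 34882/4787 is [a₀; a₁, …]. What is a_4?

18

34882 = 7·4787 + 1373   →  a_0 = 7
4787 = 3·1373 + 668   →  a_1 = 3
1373 = 2·668 + 37   →  a_2 = 2
668 = 18·37 + 2   →  a_3 = 18
37 = 18·2 + 1   →  a_4 = 18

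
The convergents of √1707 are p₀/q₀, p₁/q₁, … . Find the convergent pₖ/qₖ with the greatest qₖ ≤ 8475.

194639/4711

√1707 = [41; 3, 6, 41, 6, 3, 82, …] (period length 6).
Convergents:
  p_0/q_0 = 41/1
  p_1/q_1 = 124/3
  p_2/q_2 = 785/19
  p_3/q_3 = 32309/782
  p_4/q_4 = 194639/4711
  p_5/q_5 = 616226/14915
q_4 = 4711 ≤ 8475 < 14915 = q_5, so the answer is 194639/4711.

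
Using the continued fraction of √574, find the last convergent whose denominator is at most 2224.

√574 = [23; 1, 22, 1, 46, …] (period length 4).
Convergents:
  p_0/q_0 = 23/1
  p_1/q_1 = 24/1
  p_2/q_2 = 551/23
  p_3/q_3 = 575/24
  p_4/q_4 = 27001/1127
  p_5/q_5 = 27576/1151
  p_6/q_6 = 633673/26449
q_5 = 1151 ≤ 2224 < 26449 = q_6, so the answer is 27576/1151.

27576/1151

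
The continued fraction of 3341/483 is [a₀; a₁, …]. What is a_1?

1

3341 = 6·483 + 443   →  a_0 = 6
483 = 1·443 + 40   →  a_1 = 1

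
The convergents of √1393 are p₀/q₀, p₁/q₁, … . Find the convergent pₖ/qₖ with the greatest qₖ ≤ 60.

1157/31

√1393 = [37; 3, 10, 3, 74, …] (period length 4).
Convergents:
  p_0/q_0 = 37/1
  p_1/q_1 = 112/3
  p_2/q_2 = 1157/31
  p_3/q_3 = 3583/96
q_2 = 31 ≤ 60 < 96 = q_3, so the answer is 1157/31.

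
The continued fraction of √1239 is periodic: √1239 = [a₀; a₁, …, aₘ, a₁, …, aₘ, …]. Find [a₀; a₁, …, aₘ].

a₀ = ⌊√1239⌋ = 35.
With m₀=0, d₀=1 and mₖ₊₁ = dₖaₖ − mₖ, dₖ₊₁ = (n − mₖ₊₁²)/dₖ, aₖ₊₁ = ⌊(a₀+mₖ₊₁)/dₖ₊₁⌋:
  k=1: m=35, d=14, a=5
  k=2: m=35, d=1, a=70
d=1 and a=2a₀=70 at k=2, so the next step gives (m, d) = (35, 14) again — its k=1 value — and the period has length 2.

[35; 5, 70]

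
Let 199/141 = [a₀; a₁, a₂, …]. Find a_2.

199 = 1·141 + 58   →  a_0 = 1
141 = 2·58 + 25   →  a_1 = 2
58 = 2·25 + 8   →  a_2 = 2

2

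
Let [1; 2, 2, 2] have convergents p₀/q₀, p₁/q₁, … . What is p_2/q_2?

Using pₖ = aₖpₖ₋₁ + pₖ₋₂, qₖ = aₖqₖ₋₁ + qₖ₋₂ (with p₋₁=1, p₋₂=0, q₋₁=0, q₋₂=1):
  k=0: a=1, p=1, q=1
  k=1: a=2, p=3, q=2
  k=2: a=2, p=7, q=5

7/5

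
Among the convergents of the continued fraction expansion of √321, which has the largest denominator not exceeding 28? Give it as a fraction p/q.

215/12

√321 = [17; 1, 10, 1, 34, …] (period length 4).
Convergents:
  p_0/q_0 = 17/1
  p_1/q_1 = 18/1
  p_2/q_2 = 197/11
  p_3/q_3 = 215/12
  p_4/q_4 = 7507/419
q_3 = 12 ≤ 28 < 419 = q_4, so the answer is 215/12.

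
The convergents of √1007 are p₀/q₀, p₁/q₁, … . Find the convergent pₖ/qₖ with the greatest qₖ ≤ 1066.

30337/956

√1007 = [31; 1, 2, 1, 2, 1, 62, …] (period length 6).
Convergents:
  p_0/q_0 = 31/1
  p_1/q_1 = 32/1
  p_2/q_2 = 95/3
  p_3/q_3 = 127/4
  p_4/q_4 = 349/11
  p_5/q_5 = 476/15
  p_6/q_6 = 29861/941
  p_7/q_7 = 30337/956
  p_8/q_8 = 90535/2853
q_7 = 956 ≤ 1066 < 2853 = q_8, so the answer is 30337/956.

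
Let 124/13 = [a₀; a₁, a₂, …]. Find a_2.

124 = 9·13 + 7   →  a_0 = 9
13 = 1·7 + 6   →  a_1 = 1
7 = 1·6 + 1   →  a_2 = 1

1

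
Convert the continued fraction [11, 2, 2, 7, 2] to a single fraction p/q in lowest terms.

Using pₖ = aₖpₖ₋₁ + pₖ₋₂ and qₖ = aₖqₖ₋₁ + qₖ₋₂:
  k=0: a=11, p=11, q=1
  k=1: a=2, p=23, q=2
  k=2: a=2, p=57, q=5
  k=3: a=7, p=422, q=37
  k=4: a=2, p=901, q=79

901/79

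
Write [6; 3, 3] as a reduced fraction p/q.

63/10

Fold from the inside: start with 3/1.
  3 + 1/3 = 10/3
  6 + 3/10 = 63/10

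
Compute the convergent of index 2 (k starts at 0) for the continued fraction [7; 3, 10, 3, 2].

227/31

Using pₖ = aₖpₖ₋₁ + pₖ₋₂, qₖ = aₖqₖ₋₁ + qₖ₋₂ (with p₋₁=1, p₋₂=0, q₋₁=0, q₋₂=1):
  k=0: a=7, p=7, q=1
  k=1: a=3, p=22, q=3
  k=2: a=10, p=227, q=31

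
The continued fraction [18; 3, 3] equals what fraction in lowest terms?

Using pₖ = aₖpₖ₋₁ + pₖ₋₂ and qₖ = aₖqₖ₋₁ + qₖ₋₂:
  k=0: a=18, p=18, q=1
  k=1: a=3, p=55, q=3
  k=2: a=3, p=183, q=10

183/10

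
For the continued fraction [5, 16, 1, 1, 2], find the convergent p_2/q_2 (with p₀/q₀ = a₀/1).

86/17

Using pₖ = aₖpₖ₋₁ + pₖ₋₂, qₖ = aₖqₖ₋₁ + qₖ₋₂ (with p₋₁=1, p₋₂=0, q₋₁=0, q₋₂=1):
  k=0: a=5, p=5, q=1
  k=1: a=16, p=81, q=16
  k=2: a=1, p=86, q=17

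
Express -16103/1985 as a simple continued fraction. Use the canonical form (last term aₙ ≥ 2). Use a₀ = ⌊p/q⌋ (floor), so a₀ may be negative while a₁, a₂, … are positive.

-16103 = -9×1985 + 1762
1985 = 1×1762 + 223
1762 = 7×223 + 201
223 = 1×201 + 22
201 = 9×22 + 3
22 = 7×3 + 1
3 = 3×1 + 0  (stop)
So -16103/1985 = [-9; 1, 7, 1, 9, 7, 3].

[-9; 1, 7, 1, 9, 7, 3]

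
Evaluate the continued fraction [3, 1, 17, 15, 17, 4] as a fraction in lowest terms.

Using pₖ = aₖpₖ₋₁ + pₖ₋₂ and qₖ = aₖqₖ₋₁ + qₖ₋₂:
  k=0: a=3, p=3, q=1
  k=1: a=1, p=4, q=1
  k=2: a=17, p=71, q=18
  k=3: a=15, p=1069, q=271
  k=4: a=17, p=18244, q=4625
  k=5: a=4, p=74045, q=18771

74045/18771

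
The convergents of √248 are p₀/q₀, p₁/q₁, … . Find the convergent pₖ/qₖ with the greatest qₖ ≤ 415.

√248 = [15; 1, 2, 1, 30, …] (period length 4).
Convergents:
  p_0/q_0 = 15/1
  p_1/q_1 = 16/1
  p_2/q_2 = 47/3
  p_3/q_3 = 63/4
  p_4/q_4 = 1937/123
  p_5/q_5 = 2000/127
  p_6/q_6 = 5937/377
  p_7/q_7 = 7937/504
q_6 = 377 ≤ 415 < 504 = q_7, so the answer is 5937/377.

5937/377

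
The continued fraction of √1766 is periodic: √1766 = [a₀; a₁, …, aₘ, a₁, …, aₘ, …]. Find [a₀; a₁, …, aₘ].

a₀ = ⌊√1766⌋ = 42.
With m₀=0, d₀=1 and mₖ₊₁ = dₖaₖ − mₖ, dₖ₊₁ = (n − mₖ₊₁²)/dₖ, aₖ₊₁ = ⌊(a₀+mₖ₊₁)/dₖ₊₁⌋:
  k=1: m=42, d=2, a=42
  k=2: m=42, d=1, a=84
d=1 and a=2a₀=84 at k=2, so the next step gives (m, d) = (42, 2) again — its k=1 value — and the period has length 2.

[42; 42, 84]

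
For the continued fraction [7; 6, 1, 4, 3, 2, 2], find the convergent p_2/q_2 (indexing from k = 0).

50/7

Using pₖ = aₖpₖ₋₁ + pₖ₋₂, qₖ = aₖqₖ₋₁ + qₖ₋₂ (with p₋₁=1, p₋₂=0, q₋₁=0, q₋₂=1):
  k=0: a=7, p=7, q=1
  k=1: a=6, p=43, q=6
  k=2: a=1, p=50, q=7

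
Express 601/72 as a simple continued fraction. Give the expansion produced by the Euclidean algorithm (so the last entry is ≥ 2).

601 = 8×72 + 25
72 = 2×25 + 22
25 = 1×22 + 3
22 = 7×3 + 1
3 = 3×1 + 0  (stop)
So 601/72 = [8; 2, 1, 7, 3].

[8; 2, 1, 7, 3]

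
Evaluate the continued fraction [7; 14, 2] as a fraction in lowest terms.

205/29

Using pₖ = aₖpₖ₋₁ + pₖ₋₂ and qₖ = aₖqₖ₋₁ + qₖ₋₂:
  k=0: a=7, p=7, q=1
  k=1: a=14, p=99, q=14
  k=2: a=2, p=205, q=29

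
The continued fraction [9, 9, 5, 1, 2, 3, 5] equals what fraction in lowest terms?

25241/2771

Using pₖ = aₖpₖ₋₁ + pₖ₋₂ and qₖ = aₖqₖ₋₁ + qₖ₋₂:
  k=0: a=9, p=9, q=1
  k=1: a=9, p=82, q=9
  k=2: a=5, p=419, q=46
  k=3: a=1, p=501, q=55
  k=4: a=2, p=1421, q=156
  k=5: a=3, p=4764, q=523
  k=6: a=5, p=25241, q=2771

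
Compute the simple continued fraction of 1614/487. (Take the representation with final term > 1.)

[3; 3, 5, 2, 6, 2]

1614 = 3*487 + 153
487 = 3*153 + 28
153 = 5*28 + 13
28 = 2*13 + 2
13 = 6*2 + 1
2 = 2*1 + 0  (stop)
So 1614/487 = [3; 3, 5, 2, 6, 2].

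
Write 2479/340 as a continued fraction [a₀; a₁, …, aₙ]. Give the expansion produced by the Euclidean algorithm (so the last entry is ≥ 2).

2479 = 7×340 + 99
340 = 3×99 + 43
99 = 2×43 + 13
43 = 3×13 + 4
13 = 3×4 + 1
4 = 4×1 + 0  (stop)
So 2479/340 = [7; 3, 2, 3, 3, 4].

[7; 3, 2, 3, 3, 4]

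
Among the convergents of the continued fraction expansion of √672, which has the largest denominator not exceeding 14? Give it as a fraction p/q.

337/13

√672 = [25; 1, 11, 1, 50, …] (period length 4).
Convergents:
  p_0/q_0 = 25/1
  p_1/q_1 = 26/1
  p_2/q_2 = 311/12
  p_3/q_3 = 337/13
  p_4/q_4 = 17161/662
q_3 = 13 ≤ 14 < 662 = q_4, so the answer is 337/13.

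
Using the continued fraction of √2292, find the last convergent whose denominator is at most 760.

√2292 = [47; 1, 6, 1, 94, …] (period length 4).
Convergents:
  p_0/q_0 = 47/1
  p_1/q_1 = 48/1
  p_2/q_2 = 335/7
  p_3/q_3 = 383/8
  p_4/q_4 = 36337/759
  p_5/q_5 = 36720/767
q_4 = 759 ≤ 760 < 767 = q_5, so the answer is 36337/759.

36337/759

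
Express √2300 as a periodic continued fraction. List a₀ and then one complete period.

[47; 1, 22, 1, 94]

a₀ = ⌊√2300⌋ = 47.
With m₀=0, d₀=1 and mₖ₊₁ = dₖaₖ − mₖ, dₖ₊₁ = (n − mₖ₊₁²)/dₖ, aₖ₊₁ = ⌊(a₀+mₖ₊₁)/dₖ₊₁⌋:
  k=1: m=47, d=91, a=1
  k=2: m=44, d=4, a=22
  k=3: m=44, d=91, a=1
  k=4: m=47, d=1, a=94
d=1 and a=2a₀=94 at k=4, so the next step gives (m, d) = (47, 91) again — its k=1 value — and the period has length 4.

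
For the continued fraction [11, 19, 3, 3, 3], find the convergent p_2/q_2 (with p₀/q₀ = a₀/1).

641/58

Using pₖ = aₖpₖ₋₁ + pₖ₋₂, qₖ = aₖqₖ₋₁ + qₖ₋₂ (with p₋₁=1, p₋₂=0, q₋₁=0, q₋₂=1):
  k=0: a=11, p=11, q=1
  k=1: a=19, p=210, q=19
  k=2: a=3, p=641, q=58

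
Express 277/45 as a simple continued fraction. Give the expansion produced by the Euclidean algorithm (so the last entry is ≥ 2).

[6; 6, 2, 3]

277 = 6*45 + 7
45 = 6*7 + 3
7 = 2*3 + 1
3 = 3*1 + 0  (stop)
So 277/45 = [6; 6, 2, 3].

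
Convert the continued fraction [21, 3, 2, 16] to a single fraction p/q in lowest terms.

Using pₖ = aₖpₖ₋₁ + pₖ₋₂ and qₖ = aₖqₖ₋₁ + qₖ₋₂:
  k=0: a=21, p=21, q=1
  k=1: a=3, p=64, q=3
  k=2: a=2, p=149, q=7
  k=3: a=16, p=2448, q=115

2448/115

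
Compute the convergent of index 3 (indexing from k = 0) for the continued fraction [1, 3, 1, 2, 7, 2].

Using pₖ = aₖpₖ₋₁ + pₖ₋₂, qₖ = aₖqₖ₋₁ + qₖ₋₂ (with p₋₁=1, p₋₂=0, q₋₁=0, q₋₂=1):
  k=0: a=1, p=1, q=1
  k=1: a=3, p=4, q=3
  k=2: a=1, p=5, q=4
  k=3: a=2, p=14, q=11

14/11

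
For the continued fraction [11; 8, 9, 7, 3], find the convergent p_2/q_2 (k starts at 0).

812/73

Using pₖ = aₖpₖ₋₁ + pₖ₋₂, qₖ = aₖqₖ₋₁ + qₖ₋₂ (with p₋₁=1, p₋₂=0, q₋₁=0, q₋₂=1):
  k=0: a=11, p=11, q=1
  k=1: a=8, p=89, q=8
  k=2: a=9, p=812, q=73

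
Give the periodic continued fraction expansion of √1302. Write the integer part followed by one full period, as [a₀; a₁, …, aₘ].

a₀ = ⌊√1302⌋ = 36.
With m₀=0, d₀=1 and mₖ₊₁ = dₖaₖ − mₖ, dₖ₊₁ = (n − mₖ₊₁²)/dₖ, aₖ₊₁ = ⌊(a₀+mₖ₊₁)/dₖ₊₁⌋:
  k=1: m=36, d=6, a=12
  k=2: m=36, d=1, a=72
d=1 and a=2a₀=72 at k=2, so the next step gives (m, d) = (36, 6) again — its k=1 value — and the period has length 2.

[36; 12, 72]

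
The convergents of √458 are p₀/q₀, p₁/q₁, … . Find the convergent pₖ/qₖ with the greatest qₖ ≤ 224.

√458 = [21; 2, 2, 42, …] (period length 3).
Convergents:
  p_0/q_0 = 21/1
  p_1/q_1 = 43/2
  p_2/q_2 = 107/5
  p_3/q_3 = 4537/212
  p_4/q_4 = 9181/429
q_3 = 212 ≤ 224 < 429 = q_4, so the answer is 4537/212.

4537/212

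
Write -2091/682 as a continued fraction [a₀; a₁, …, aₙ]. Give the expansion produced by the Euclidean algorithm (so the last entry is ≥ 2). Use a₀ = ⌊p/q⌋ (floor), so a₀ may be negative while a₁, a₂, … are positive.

[-4; 1, 14, 6, 2, 3]

-2091 = -4×682 + 637
682 = 1×637 + 45
637 = 14×45 + 7
45 = 6×7 + 3
7 = 2×3 + 1
3 = 3×1 + 0  (stop)
So -2091/682 = [-4; 1, 14, 6, 2, 3].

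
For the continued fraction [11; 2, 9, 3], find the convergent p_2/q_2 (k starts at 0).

218/19

Using pₖ = aₖpₖ₋₁ + pₖ₋₂, qₖ = aₖqₖ₋₁ + qₖ₋₂ (with p₋₁=1, p₋₂=0, q₋₁=0, q₋₂=1):
  k=0: a=11, p=11, q=1
  k=1: a=2, p=23, q=2
  k=2: a=9, p=218, q=19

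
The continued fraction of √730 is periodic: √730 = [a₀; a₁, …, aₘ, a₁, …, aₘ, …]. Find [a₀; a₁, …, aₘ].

[27; 54]

a₀ = ⌊√730⌋ = 27.
With m₀=0, d₀=1 and mₖ₊₁ = dₖaₖ − mₖ, dₖ₊₁ = (n − mₖ₊₁²)/dₖ, aₖ₊₁ = ⌊(a₀+mₖ₊₁)/dₖ₊₁⌋:
  k=1: m=27, d=1, a=54
d=1 and a=2a₀=54 at k=1, so the next step gives (m, d) = (27, 1) again — its k=1 value — and the period has length 1.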